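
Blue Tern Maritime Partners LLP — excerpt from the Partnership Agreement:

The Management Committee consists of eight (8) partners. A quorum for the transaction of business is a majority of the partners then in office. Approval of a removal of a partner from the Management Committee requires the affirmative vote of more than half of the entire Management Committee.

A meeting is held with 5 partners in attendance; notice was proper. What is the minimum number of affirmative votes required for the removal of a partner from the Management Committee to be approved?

The removal of a partner from the Management Committee requires a majority of the entire Management Committee (8).
A majority of 8 is 5.

5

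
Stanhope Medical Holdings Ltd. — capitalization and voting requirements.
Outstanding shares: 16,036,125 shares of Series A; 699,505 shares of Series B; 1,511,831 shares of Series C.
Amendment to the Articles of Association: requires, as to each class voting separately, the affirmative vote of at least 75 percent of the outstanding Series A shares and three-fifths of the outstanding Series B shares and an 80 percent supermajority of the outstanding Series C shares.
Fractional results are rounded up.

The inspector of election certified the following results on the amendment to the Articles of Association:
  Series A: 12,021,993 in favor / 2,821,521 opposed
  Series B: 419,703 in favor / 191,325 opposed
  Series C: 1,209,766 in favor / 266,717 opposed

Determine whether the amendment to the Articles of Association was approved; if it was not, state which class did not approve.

Not approved — the Series A shares did not give the required vote.

Series A: 3/4 of 16036125 = 12027093.75, rounded up to 12027094; 12,027,094 required, 12,021,993 in favor — not approved.
Series B: 3/5 of 699505 = 419703; 419,703 required, 419,703 in favor — approved.
Series C: 4/5 of 1511831 = 1209464.80, rounded up to 1209465; 1,209,465 required, 1,209,766 in favor — approved.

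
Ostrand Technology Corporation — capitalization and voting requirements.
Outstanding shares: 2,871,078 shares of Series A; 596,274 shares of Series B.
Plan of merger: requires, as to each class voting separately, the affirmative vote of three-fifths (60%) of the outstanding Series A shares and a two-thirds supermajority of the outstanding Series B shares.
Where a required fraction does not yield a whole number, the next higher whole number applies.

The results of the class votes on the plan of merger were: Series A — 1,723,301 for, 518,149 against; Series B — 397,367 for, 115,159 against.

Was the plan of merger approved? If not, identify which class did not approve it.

Series A: 3/5 of 2871078 = 1722646.80, rounded up to 1722647; 1,722,647 required, 1,723,301 in favor — approved.
Series B: 2/3 of 596274 = 397516; 397,516 required, 397,367 in favor — not approved.

Not approved — the Series B shares did not give the required vote.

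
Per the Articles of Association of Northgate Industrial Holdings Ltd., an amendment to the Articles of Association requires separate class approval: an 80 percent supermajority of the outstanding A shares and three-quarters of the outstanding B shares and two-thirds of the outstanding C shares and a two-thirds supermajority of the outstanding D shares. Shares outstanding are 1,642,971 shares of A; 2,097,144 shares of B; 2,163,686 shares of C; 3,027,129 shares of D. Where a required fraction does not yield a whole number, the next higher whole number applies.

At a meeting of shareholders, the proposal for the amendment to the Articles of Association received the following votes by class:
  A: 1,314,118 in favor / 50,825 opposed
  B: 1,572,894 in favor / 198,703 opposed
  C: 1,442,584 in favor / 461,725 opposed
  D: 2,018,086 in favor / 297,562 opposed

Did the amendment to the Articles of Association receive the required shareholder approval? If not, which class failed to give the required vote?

Not approved — the A shares did not give the required vote.

A: 4/5 of 1642971 = 1314376.80, rounded up to 1314377; 1,314,377 required, 1,314,118 in favor — not approved.
B: 3/4 of 2097144 = 1572858; 1,572,858 required, 1,572,894 in favor — approved.
C: 2/3 of 2163686 = 1442457.33, rounded up to 1442458; 1,442,458 required, 1,442,584 in favor — approved.
D: 2/3 of 3027129 = 2018086; 2,018,086 required, 2,018,086 in favor — approved.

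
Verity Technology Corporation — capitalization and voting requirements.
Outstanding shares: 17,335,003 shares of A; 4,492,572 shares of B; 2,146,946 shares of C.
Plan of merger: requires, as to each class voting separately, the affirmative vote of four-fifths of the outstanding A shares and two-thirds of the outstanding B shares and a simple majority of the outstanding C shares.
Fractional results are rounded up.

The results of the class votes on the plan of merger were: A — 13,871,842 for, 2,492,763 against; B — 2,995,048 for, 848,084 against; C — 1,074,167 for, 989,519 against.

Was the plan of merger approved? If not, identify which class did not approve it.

Approved — every class gave the required vote.

A: 4/5 of 17335003 = 13868002.40, rounded up to 13868003; 13,868,003 required, 13,871,842 in favor — approved.
B: 2/3 of 4492572 = 2995048; 2,995,048 required, 2,995,048 in favor — approved.
C: a majority of 2146946 is 1073474; 1,073,474 required, 1,074,167 in favor — approved.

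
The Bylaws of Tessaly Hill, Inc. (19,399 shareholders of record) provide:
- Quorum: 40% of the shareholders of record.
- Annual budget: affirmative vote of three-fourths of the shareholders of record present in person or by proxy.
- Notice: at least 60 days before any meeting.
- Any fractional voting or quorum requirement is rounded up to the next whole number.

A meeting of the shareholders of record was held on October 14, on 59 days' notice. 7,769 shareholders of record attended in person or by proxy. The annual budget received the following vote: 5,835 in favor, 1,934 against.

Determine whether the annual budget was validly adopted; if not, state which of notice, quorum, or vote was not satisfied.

Notice: 59 days given; 60 required. Not satisfied.
Quorum: 40% of 19,399 = 7,759.60, rounded up to 7,760; 7,769 present. Satisfied.
Vote: requires three-fourths of those present (7,769); 3/4 of 7769 = 5826.75, rounded up to 5827, so 5,827 needed; 5,835 in favor. Satisfied.

Invalid — notice requirement not satisfied.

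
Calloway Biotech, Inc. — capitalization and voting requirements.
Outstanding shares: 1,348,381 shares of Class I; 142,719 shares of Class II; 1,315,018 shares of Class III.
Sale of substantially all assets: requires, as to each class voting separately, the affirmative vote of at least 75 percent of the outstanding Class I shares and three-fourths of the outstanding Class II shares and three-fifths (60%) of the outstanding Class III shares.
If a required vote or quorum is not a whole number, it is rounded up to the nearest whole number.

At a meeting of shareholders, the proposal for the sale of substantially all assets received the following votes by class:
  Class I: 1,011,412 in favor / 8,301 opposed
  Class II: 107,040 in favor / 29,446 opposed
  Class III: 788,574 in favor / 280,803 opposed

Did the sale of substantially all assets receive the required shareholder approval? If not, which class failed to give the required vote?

Class I: 3/4 of 1348381 = 1011285.75, rounded up to 1011286; 1,011,286 required, 1,011,412 in favor — approved.
Class II: 3/4 of 142719 = 107039.25, rounded up to 107040; 107,040 required, 107,040 in favor — approved.
Class III: 3/5 of 1315018 = 789010.80, rounded up to 789011; 789,011 required, 788,574 in favor — not approved.

Not approved — the Class III shares did not give the required vote.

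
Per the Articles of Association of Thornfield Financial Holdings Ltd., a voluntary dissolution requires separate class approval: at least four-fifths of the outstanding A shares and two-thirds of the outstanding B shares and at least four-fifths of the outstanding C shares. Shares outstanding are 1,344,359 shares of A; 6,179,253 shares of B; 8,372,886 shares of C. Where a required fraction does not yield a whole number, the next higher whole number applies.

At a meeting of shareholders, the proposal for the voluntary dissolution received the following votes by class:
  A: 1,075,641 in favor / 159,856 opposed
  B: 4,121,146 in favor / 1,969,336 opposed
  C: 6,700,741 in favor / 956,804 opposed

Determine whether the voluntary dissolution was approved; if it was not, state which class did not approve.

A: 4/5 of 1344359 = 1075487.20, rounded up to 1075488; 1,075,488 required, 1,075,641 in favor — approved.
B: 2/3 of 6179253 = 4119502; 4,119,502 required, 4,121,146 in favor — approved.
C: 4/5 of 8372886 = 6698308.80, rounded up to 6698309; 6,698,309 required, 6,700,741 in favor — approved.

Approved — every class gave the required vote.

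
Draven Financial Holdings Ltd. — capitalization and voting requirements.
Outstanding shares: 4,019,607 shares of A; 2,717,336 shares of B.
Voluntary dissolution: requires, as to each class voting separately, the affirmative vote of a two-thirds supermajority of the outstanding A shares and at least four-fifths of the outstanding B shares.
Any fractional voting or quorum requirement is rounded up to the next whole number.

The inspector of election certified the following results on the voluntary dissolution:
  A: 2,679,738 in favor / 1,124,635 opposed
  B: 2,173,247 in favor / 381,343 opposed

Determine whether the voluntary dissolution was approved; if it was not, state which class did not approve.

Not approved — the B shares did not give the required vote.

A: 2/3 of 4019607 = 2679738; 2,679,738 required, 2,679,738 in favor — approved.
B: 4/5 of 2717336 = 2173868.80, rounded up to 2173869; 2,173,869 required, 2,173,247 in favor — not approved.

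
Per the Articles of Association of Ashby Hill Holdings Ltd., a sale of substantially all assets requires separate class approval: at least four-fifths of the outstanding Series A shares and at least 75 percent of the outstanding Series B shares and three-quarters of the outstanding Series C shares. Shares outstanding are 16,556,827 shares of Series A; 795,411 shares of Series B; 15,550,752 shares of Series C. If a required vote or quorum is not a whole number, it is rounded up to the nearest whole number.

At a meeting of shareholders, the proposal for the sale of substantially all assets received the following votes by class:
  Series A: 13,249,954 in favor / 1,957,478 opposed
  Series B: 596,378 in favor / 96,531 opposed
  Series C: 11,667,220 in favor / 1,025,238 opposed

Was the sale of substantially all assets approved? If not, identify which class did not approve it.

Series A: 4/5 of 16556827 = 13245461.60, rounded up to 13245462; 13,245,462 required, 13,249,954 in favor — approved.
Series B: 3/4 of 795411 = 596558.25, rounded up to 596559; 596,559 required, 596,378 in favor — not approved.
Series C: 3/4 of 15550752 = 11663064; 11,663,064 required, 11,667,220 in favor — approved.

Not approved — the Series B shares did not give the required vote.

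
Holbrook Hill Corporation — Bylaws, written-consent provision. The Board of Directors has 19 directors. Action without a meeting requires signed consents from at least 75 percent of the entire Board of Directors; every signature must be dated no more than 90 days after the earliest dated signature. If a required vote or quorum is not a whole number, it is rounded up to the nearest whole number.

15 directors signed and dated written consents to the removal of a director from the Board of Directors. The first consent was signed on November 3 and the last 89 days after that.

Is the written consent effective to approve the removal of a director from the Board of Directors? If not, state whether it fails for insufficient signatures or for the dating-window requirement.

Signatures required: at least 75 percent of 19 — 3/4 of 19 = 14.25, rounded up to 15, so 15 needed; 15 signed. Sufficient.
Dating window: the latest signature is 89 days after the earliest; the limit is 90 days. Within the window.

Effective — both the signature and dating-window requirements are satisfied.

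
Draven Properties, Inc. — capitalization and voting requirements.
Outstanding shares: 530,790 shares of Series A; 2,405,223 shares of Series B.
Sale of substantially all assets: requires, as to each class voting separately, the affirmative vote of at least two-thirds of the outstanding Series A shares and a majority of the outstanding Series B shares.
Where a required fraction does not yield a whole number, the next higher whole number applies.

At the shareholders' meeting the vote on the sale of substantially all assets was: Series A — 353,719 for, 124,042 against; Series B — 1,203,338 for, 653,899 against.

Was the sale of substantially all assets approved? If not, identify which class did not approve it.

Not approved — the Series A shares did not give the required vote.

Series A: 2/3 of 530790 = 353860; 353,860 required, 353,719 in favor — not approved.
Series B: a majority of 2405223 is 1202612; 1,202,612 required, 1,203,338 in favor — approved.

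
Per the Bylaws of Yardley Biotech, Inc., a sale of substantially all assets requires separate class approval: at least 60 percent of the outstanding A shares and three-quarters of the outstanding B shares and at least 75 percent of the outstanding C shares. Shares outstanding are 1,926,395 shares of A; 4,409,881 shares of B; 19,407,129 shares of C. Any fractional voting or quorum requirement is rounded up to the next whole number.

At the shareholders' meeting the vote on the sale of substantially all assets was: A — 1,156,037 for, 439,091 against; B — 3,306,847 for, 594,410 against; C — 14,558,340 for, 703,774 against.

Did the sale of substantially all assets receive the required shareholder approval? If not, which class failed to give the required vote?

A: 3/5 of 1926395 = 1155837; 1,155,837 required, 1,156,037 in favor — approved.
B: 3/4 of 4409881 = 3307410.75, rounded up to 3307411; 3,307,411 required, 3,306,847 in favor — not approved.
C: 3/4 of 19407129 = 14555346.75, rounded up to 14555347; 14,555,347 required, 14,558,340 in favor — approved.

Not approved — the B shares did not give the required vote.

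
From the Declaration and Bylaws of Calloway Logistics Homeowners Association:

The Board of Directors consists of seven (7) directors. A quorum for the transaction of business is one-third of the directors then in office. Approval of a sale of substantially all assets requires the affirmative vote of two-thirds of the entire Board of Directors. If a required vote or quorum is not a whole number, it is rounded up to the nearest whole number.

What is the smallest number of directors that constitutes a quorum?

3

1/3 of 7 = 2.33, rounded up to 3.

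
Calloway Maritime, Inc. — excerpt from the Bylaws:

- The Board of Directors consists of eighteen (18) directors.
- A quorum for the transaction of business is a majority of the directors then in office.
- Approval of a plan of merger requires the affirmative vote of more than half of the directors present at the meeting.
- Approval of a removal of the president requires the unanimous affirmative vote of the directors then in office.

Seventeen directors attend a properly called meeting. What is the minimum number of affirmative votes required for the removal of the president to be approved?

The removal of the president requires the unanimous vote of the directors then in office (18).
Unanimous means all 18.
(Only 17 can vote, so the removal of the president cannot pass at this meeting, but the required vote is still 18.)

18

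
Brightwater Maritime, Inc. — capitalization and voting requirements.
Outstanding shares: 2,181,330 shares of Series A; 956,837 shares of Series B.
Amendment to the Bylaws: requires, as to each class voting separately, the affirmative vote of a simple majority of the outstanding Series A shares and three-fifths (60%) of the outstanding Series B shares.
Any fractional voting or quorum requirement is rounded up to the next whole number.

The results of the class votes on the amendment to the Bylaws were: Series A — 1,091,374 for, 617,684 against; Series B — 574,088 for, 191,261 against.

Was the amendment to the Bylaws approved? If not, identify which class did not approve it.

Series A: a majority of 2181330 is 1090666; 1,090,666 required, 1,091,374 in favor — approved.
Series B: 3/5 of 956837 = 574102.20, rounded up to 574103; 574,103 required, 574,088 in favor — not approved.

Not approved — the Series B shares did not give the required vote.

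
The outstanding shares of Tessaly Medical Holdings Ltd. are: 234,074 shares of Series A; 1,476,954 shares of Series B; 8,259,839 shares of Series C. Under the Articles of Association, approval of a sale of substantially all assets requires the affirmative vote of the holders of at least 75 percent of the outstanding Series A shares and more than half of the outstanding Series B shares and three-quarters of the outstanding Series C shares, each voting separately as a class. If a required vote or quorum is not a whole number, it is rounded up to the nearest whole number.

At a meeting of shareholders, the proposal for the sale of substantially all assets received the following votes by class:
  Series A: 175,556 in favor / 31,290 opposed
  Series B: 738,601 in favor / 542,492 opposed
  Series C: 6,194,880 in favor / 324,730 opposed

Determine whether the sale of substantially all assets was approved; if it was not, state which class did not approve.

Series A: 3/4 of 234074 = 175555.50, rounded up to 175556; 175,556 required, 175,556 in favor — approved.
Series B: a majority of 1476954 is 738478; 738,478 required, 738,601 in favor — approved.
Series C: 3/4 of 8259839 = 6194879.25, rounded up to 6194880; 6,194,880 required, 6,194,880 in favor — approved.

Approved — every class gave the required vote.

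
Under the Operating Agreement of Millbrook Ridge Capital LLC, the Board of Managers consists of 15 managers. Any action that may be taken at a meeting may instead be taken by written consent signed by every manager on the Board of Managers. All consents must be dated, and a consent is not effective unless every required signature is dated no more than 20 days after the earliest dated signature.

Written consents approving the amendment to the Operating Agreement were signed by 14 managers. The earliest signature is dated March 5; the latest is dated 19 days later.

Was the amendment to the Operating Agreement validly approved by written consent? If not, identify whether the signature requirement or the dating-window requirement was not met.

Not effective — insufficient signatures.

Signatures required: every one of 15 — unanimous means all 15, so 15 needed; 14 signed. Insufficient.
Dating window: the latest signature is 19 days after the earliest; the limit is 20 days. Within the window.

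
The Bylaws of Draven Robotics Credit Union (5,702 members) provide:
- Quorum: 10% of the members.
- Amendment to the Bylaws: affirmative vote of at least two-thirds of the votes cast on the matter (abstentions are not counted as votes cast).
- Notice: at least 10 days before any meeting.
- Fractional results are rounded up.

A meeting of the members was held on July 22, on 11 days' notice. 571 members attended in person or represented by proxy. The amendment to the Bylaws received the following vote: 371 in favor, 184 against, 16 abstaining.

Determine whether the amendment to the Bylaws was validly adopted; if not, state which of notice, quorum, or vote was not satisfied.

Valid — all requirements satisfied.

Notice: 11 days given; 10 required. Satisfied.
Quorum: 10% of 5,702 = 570.20, rounded up to 571; 571 present. Satisfied.
Vote: requires two-thirds of the votes cast (571 − 16 abstaining = 555); 2/3 of 555 = 370, so 370 needed; 371 in favor. Satisfied.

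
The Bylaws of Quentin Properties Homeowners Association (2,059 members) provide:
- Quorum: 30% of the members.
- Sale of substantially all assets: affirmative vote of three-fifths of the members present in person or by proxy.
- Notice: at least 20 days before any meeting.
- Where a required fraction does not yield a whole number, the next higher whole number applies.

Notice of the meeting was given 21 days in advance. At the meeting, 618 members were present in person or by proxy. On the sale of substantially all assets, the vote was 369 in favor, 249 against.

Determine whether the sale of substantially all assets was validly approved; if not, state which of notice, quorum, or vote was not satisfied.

Invalid — vote requirement not satisfied.

Notice: 21 days given; 20 required. Satisfied.
Quorum: 30% of 2,059 = 617.70, rounded up to 618; 618 present. Satisfied.
Vote: requires three-fifths of those present (618); 3/5 of 618 = 370.80, rounded up to 371, so 371 needed; 369 in favor. Not satisfied.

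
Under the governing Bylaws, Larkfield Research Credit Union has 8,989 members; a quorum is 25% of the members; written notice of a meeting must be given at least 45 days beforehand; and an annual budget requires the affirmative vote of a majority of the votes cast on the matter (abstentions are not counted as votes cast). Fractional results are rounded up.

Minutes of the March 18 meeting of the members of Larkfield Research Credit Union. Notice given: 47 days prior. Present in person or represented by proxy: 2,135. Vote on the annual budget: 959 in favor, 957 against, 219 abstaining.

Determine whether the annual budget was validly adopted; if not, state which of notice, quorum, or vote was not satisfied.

Notice: 47 days given; 45 required. Satisfied.
Quorum: 25% of 8,989 = 2,247.25, rounded up to 2,248; 2,135 present. Not satisfied.
Vote: requires a majority of the votes cast (2,135 − 219 abstaining = 1,916); a majority of 1916 is 959, so 959 needed; 959 in favor. Satisfied.

Invalid — quorum requirement not satisfied.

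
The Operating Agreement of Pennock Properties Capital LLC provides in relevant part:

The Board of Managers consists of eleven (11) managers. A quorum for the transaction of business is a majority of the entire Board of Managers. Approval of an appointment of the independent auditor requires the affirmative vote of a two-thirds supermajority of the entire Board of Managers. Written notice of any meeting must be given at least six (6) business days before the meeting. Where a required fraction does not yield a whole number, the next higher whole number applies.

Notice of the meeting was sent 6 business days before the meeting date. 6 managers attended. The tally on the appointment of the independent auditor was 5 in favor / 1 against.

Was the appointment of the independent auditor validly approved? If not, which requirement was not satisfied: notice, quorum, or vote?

Invalid — vote requirement not satisfied.

Notice: 6 business days given; 6 required (6 ≥ 6). Satisfied.
Quorum: 6 present; quorum is 6. Satisfied.
Vote: the appointment of the independent auditor requires two-thirds of the entire Board of Managers (11). 2/3 of 11 = 7.33, rounded up to 8, so 8 affirmative votes are needed; 5 voted in favor. Not satisfied.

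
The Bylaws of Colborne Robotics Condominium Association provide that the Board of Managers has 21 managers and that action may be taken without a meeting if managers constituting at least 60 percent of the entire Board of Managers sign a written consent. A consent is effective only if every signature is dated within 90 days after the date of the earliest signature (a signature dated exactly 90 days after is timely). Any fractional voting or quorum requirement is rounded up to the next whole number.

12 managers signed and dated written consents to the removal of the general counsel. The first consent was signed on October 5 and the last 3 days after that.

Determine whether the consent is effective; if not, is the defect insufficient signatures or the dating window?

Signatures required: at least 60 percent of 21 — 3/5 of 21 = 12.60, rounded up to 13, so 13 needed; 12 signed. Insufficient.
Dating window: the latest signature is 3 days after the earliest; the limit is 90 days. Within the window.

Not effective — insufficient signatures.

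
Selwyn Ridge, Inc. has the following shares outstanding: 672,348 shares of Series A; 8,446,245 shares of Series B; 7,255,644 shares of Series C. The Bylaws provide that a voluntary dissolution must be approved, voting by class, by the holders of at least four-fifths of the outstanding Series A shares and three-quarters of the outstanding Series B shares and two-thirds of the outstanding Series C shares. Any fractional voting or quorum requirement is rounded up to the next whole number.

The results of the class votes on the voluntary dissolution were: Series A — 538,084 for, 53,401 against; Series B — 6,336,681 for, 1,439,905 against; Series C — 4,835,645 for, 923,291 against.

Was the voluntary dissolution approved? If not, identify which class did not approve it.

Series A: 4/5 of 672348 = 537878.40, rounded up to 537879; 537,879 required, 538,084 in favor — approved.
Series B: 3/4 of 8446245 = 6334683.75, rounded up to 6334684; 6,334,684 required, 6,336,681 in favor — approved.
Series C: 2/3 of 7255644 = 4837096; 4,837,096 required, 4,835,645 in favor — not approved.

Not approved — the Series C shares did not give the required vote.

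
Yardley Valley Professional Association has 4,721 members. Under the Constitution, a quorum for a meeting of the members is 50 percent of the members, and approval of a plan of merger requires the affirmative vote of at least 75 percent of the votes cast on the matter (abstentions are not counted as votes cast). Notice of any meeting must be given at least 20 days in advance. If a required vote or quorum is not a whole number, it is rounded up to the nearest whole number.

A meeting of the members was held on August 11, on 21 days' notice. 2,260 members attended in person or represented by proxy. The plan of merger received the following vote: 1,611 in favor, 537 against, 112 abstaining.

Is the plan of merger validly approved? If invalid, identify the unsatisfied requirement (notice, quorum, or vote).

Invalid — quorum requirement not satisfied.

Notice: 21 days given; 20 required. Satisfied.
Quorum: 50% of 4,721 = 2,360.50, rounded up to 2,361; 2,260 present. Not satisfied.
Vote: requires three-fourths of the votes cast (2,260 − 112 abstaining = 2,148); 3/4 of 2148 = 1611, so 1,611 needed; 1,611 in favor. Satisfied.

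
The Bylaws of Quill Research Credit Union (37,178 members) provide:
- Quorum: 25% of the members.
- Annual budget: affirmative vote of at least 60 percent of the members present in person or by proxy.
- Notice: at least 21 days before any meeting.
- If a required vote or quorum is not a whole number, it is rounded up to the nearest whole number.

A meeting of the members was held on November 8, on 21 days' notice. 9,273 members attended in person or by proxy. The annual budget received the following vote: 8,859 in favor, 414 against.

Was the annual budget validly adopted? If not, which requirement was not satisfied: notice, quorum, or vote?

Invalid — quorum requirement not satisfied.

Notice: 21 days given; 21 required. Satisfied.
Quorum: 25% of 37,178 = 9,294.50, rounded up to 9,295; 9,273 present. Not satisfied.
Vote: requires three-fifths of those present (9,273); 3/5 of 9273 = 5563.80, rounded up to 5564, so 5,564 needed; 8,859 in favor. Satisfied.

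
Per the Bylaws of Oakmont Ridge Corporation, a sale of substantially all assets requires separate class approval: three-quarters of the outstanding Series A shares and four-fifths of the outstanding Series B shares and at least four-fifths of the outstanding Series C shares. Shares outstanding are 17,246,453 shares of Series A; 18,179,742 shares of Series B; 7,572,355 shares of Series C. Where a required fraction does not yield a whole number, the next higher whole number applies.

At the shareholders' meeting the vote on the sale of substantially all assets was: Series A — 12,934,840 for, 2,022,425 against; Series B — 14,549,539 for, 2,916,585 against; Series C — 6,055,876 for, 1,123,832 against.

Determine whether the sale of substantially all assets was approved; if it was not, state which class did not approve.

Series A: 3/4 of 17246453 = 12934839.75, rounded up to 12934840; 12,934,840 required, 12,934,840 in favor — approved.
Series B: 4/5 of 18179742 = 14543793.60, rounded up to 14543794; 14,543,794 required, 14,549,539 in favor — approved.
Series C: 4/5 of 7572355 = 6057884; 6,057,884 required, 6,055,876 in favor — not approved.

Not approved — the Series C shares did not give the required vote.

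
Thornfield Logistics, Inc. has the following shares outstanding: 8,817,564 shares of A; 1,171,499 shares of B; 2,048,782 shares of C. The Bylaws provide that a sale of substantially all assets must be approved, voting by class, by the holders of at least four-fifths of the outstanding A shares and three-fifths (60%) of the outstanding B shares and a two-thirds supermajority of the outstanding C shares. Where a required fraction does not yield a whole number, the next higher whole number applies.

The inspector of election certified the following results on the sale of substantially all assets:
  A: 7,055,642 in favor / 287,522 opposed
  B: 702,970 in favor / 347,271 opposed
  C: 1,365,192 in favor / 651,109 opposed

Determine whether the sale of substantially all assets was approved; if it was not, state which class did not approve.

Not approved — the C shares did not give the required vote.

A: 4/5 of 8817564 = 7054051.20, rounded up to 7054052; 7,054,052 required, 7,055,642 in favor — approved.
B: 3/5 of 1171499 = 702899.40, rounded up to 702900; 702,900 required, 702,970 in favor — approved.
C: 2/3 of 2048782 = 1365854.67, rounded up to 1365855; 1,365,855 required, 1,365,192 in favor — not approved.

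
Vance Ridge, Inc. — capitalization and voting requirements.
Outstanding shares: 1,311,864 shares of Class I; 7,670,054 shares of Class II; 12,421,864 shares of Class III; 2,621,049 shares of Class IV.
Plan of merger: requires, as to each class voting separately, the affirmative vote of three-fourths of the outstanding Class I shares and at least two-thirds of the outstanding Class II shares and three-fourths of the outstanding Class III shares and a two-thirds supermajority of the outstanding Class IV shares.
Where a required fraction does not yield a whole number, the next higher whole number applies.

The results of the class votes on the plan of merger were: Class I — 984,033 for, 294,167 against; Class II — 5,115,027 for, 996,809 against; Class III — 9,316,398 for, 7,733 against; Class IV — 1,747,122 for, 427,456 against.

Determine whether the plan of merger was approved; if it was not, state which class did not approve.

Class I: 3/4 of 1311864 = 983898; 983,898 required, 984,033 in favor — approved.
Class II: 2/3 of 7670054 = 5113369.33, rounded up to 5113370; 5,113,370 required, 5,115,027 in favor — approved.
Class III: 3/4 of 12421864 = 9316398; 9,316,398 required, 9,316,398 in favor — approved.
Class IV: 2/3 of 2621049 = 1747366; 1,747,366 required, 1,747,122 in favor — not approved.

Not approved — the Class IV shares did not give the required vote.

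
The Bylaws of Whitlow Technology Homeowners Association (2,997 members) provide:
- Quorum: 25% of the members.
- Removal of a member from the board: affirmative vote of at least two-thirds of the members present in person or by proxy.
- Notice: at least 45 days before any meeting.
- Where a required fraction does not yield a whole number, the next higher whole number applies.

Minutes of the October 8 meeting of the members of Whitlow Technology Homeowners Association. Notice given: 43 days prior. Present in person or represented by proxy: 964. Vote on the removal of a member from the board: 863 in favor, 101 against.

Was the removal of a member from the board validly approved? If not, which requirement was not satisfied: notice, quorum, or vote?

Invalid — notice requirement not satisfied.

Notice: 43 days given; 45 required. Not satisfied.
Quorum: 25% of 2,997 = 749.25, rounded up to 750; 964 present. Satisfied.
Vote: requires two-thirds of those present (964); 2/3 of 964 = 642.67, rounded up to 643, so 643 needed; 863 in favor. Satisfied.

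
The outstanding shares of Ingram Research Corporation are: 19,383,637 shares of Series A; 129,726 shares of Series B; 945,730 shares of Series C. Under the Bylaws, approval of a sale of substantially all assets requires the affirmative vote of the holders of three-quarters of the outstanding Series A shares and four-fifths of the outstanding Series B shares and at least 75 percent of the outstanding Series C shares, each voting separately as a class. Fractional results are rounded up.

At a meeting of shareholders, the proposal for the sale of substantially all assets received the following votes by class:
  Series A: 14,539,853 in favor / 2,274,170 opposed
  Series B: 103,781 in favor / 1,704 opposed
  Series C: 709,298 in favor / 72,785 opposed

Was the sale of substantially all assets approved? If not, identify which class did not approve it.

Series A: 3/4 of 19383637 = 14537727.75, rounded up to 14537728; 14,537,728 required, 14,539,853 in favor — approved.
Series B: 4/5 of 129726 = 103780.80, rounded up to 103781; 103,781 required, 103,781 in favor — approved.
Series C: 3/4 of 945730 = 709297.50, rounded up to 709298; 709,298 required, 709,298 in favor — approved.

Approved — every class gave the required vote.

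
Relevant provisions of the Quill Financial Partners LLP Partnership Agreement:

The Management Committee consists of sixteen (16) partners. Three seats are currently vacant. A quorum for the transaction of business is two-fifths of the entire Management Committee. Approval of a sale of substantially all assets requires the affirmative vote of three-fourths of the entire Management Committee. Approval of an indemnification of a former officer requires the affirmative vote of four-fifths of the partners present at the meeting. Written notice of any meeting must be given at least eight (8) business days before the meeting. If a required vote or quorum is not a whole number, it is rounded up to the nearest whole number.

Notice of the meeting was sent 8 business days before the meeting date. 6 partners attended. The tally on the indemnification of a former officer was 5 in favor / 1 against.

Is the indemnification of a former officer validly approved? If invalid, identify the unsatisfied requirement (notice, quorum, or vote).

Notice: 8 business days given; 8 required (8 ≥ 8). Satisfied.
Quorum: 6 present; quorum is 7. Not satisfied.
Vote: the indemnification of a former officer requires four-fifths of the partners present (6). 4/5 of 6 = 4.80, rounded up to 5, so 5 affirmative votes are needed; 5 voted in favor. Satisfied. (Moot — without a quorum no business can be validly transacted.)

Invalid — quorum requirement not satisfied.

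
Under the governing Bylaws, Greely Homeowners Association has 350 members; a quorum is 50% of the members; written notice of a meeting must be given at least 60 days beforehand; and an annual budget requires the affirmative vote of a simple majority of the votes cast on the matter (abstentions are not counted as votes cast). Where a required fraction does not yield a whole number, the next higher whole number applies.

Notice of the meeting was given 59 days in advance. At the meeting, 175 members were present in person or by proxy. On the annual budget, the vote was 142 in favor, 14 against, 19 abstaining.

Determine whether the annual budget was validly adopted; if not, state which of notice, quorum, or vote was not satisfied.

Notice: 59 days given; 60 required. Not satisfied.
Quorum: 50% of 350 = 175; 175 present. Satisfied.
Vote: requires a majority of the votes cast (175 − 19 abstaining = 156); a majority of 156 is 79, so 79 needed; 142 in favor. Satisfied.

Invalid — notice requirement not satisfied.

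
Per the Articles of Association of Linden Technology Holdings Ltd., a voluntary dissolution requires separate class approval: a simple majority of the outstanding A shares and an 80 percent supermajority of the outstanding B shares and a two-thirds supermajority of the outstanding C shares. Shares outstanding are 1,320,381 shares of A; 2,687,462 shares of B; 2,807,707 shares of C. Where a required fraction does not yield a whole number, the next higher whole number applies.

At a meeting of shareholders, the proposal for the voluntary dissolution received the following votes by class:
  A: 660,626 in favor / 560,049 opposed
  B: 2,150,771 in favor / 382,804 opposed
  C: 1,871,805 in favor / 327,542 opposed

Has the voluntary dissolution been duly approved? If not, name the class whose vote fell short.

A: a majority of 1320381 is 660191; 660,191 required, 660,626 in favor — approved.
B: 4/5 of 2687462 = 2149969.60, rounded up to 2149970; 2,149,970 required, 2,150,771 in favor — approved.
C: 2/3 of 2807707 = 1871804.67, rounded up to 1871805; 1,871,805 required, 1,871,805 in favor — approved.

Approved — every class gave the required vote.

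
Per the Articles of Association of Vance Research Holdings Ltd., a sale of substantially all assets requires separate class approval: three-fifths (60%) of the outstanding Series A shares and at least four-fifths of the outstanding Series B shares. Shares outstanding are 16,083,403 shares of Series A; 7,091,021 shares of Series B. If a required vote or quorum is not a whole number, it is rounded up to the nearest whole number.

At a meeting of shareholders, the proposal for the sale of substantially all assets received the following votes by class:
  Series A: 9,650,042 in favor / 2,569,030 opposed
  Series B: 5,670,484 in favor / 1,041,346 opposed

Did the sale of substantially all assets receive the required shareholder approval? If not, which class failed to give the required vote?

Not approved — the Series B shares did not give the required vote.

Series A: 3/5 of 16083403 = 9650041.80, rounded up to 9650042; 9,650,042 required, 9,650,042 in favor — approved.
Series B: 4/5 of 7091021 = 5672816.80, rounded up to 5672817; 5,672,817 required, 5,670,484 in favor — not approved.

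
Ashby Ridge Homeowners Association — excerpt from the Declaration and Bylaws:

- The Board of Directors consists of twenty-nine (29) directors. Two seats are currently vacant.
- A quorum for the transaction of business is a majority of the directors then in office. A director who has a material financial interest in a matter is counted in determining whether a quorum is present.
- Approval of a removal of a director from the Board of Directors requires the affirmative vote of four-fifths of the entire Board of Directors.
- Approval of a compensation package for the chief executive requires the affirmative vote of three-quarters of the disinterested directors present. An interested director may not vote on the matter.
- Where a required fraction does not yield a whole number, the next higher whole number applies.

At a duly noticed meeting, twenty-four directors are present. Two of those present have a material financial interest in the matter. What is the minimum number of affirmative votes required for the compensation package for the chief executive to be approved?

17

The compensation package for the chief executive requires three-fourths of the disinterested directors present (24 − 2 = 22).
3/4 of 22 = 16.50, rounded up to 17.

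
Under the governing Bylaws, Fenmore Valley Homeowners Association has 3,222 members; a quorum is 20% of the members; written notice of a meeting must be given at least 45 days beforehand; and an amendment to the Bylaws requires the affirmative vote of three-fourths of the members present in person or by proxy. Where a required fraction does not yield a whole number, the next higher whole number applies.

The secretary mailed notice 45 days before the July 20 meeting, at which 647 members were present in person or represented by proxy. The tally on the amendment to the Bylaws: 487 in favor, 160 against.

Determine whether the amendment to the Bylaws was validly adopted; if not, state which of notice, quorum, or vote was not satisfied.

Notice: 45 days given; 45 required. Satisfied.
Quorum: 20% of 3,222 = 644.40, rounded up to 645; 647 present. Satisfied.
Vote: requires three-fourths of those present (647); 3/4 of 647 = 485.25, rounded up to 486, so 486 needed; 487 in favor. Satisfied.

Valid — all requirements satisfied.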